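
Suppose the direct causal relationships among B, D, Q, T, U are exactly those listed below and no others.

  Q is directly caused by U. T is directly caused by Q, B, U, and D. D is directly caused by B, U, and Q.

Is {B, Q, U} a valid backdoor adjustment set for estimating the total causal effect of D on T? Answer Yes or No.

Yes

Backdoor paths from D to T (paths whose first edge points into D):
  P1: D <- B -> T
  P2: D <- U -> Q -> T
  P3: D <- U -> T
  P4: D <- Q <- U -> T
  P5: D <- Q -> T
Condition 1 (no descendant of D in the set): holds — descendants of D are {T}; none are in {B, Q, U}.
Condition 2 (every backdoor path blocked by {B, Q, U}):
  P1: blocked at fork node B ∈ conditioning set.
  P2: blocked at fork node U ∈ conditioning set.
  P3: blocked at fork node U ∈ conditioning set.
  P4: blocked at chain node Q ∈ conditioning set.
  P5: blocked at fork node Q ∈ conditioning set.
{B, Q, U} satisfies the backdoor criterion.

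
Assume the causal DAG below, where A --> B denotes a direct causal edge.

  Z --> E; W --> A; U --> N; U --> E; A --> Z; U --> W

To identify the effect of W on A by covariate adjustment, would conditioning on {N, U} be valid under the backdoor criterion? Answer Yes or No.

Yes

Backdoor paths from W to A (paths whose first edge points into W):
  P1: W <- U -> E <- Z <- A
Condition 1 (no descendant of W in the set): holds — descendants of W are {A, E, Z}; none are in {N, U}.
Condition 2 (every backdoor path blocked by {N, U}):
  P1: blocked at fork node U ∈ conditioning set.
{N, U} satisfies the backdoor criterion.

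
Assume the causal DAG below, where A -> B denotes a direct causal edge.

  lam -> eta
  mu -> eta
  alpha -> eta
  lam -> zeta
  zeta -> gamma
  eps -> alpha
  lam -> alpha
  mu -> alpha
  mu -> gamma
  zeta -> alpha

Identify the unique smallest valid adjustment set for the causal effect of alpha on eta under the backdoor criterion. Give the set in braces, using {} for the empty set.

Variables eligible for adjustment (non-descendants of alpha, excluding alpha and eta): {eps, gamma, lam, mu, zeta}.
Backdoor paths from alpha to eta:
  P1: alpha <- mu -> eta
  P2: alpha <- mu -> gamma <- zeta <- lam -> eta
  P3: alpha <- lam -> zeta -> gamma <- mu -> eta
  P4: alpha <- lam -> eta
  P5: alpha <- zeta <- lam -> eta
  P6: alpha <- zeta -> gamma <- mu -> eta
The empty set is not sufficient: P1 (alpha <- mu -> eta) has no collider blocking it and no conditioned non-collider, so it is open.
Try {lam, mu}:
  P1: blocked at fork node mu ∈ conditioning set.
  P2: blocked at fork node mu ∈ conditioning set.
  P3: blocked at fork node lam ∈ conditioning set.
  P4: blocked at fork node lam ∈ conditioning set.
  P5: blocked at fork node lam ∈ conditioning set.
  P6: blocked at collider gamma (neither it nor any descendant is in the conditioning set).
{lam, mu} contains no descendant of alpha and blocks every backdoor path.
Every element of {lam, mu} is needed (dropping lam leaves P4 open; dropping mu leaves P1 open), so no proper subset is valid.
Among all size-2 subsets of the eligible variables, only {lam, mu} blocks every backdoor path, so it is the unique smallest valid adjustment set.

{lam, mu}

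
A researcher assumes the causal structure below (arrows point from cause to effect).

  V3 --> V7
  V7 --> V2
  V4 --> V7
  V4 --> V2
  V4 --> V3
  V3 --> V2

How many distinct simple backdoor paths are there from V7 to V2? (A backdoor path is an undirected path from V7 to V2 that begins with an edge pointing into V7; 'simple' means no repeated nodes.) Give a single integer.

A backdoor path from V7 to V2 is any simple undirected path whose first edge points into V7 (i.e. leaves V7 via a parent).
Parents of V7: {V3, V4}.
Enumerating:
  P1: V7 <- V4 -> V3 -> V2
  P2: V7 <- V4 -> V2
  P3: V7 <- V3 <- V4 -> V2
  P4: V7 <- V3 -> V2
That exhausts the simple backdoor paths. Count: 4.

4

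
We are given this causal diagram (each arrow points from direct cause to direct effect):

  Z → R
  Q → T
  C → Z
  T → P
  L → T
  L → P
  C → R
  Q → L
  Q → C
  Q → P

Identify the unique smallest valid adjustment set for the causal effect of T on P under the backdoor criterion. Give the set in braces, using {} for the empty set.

{L, Q}

Variables eligible for adjustment (non-descendants of T, excluding T and P): {C, L, Q, R, Z}.
Backdoor paths from T to P:
  P1: T <- Q -> L -> P
  P2: T <- Q -> P
  P3: T <- L <- Q -> P
  P4: T <- L -> P
The empty set is not sufficient: P1 (T <- Q -> L -> P) has no collider blocking it and no conditioned non-collider, so it is open.
Try {L, Q}:
  P1: blocked at fork node Q ∈ conditioning set.
  P2: blocked at fork node Q ∈ conditioning set.
  P3: blocked at chain node L ∈ conditioning set.
  P4: blocked at fork node L ∈ conditioning set.
{L, Q} contains no descendant of T and blocks every backdoor path.
Every element of {L, Q} is needed (dropping L leaves P4 open; dropping Q leaves P2 open), so no proper subset is valid.
Among all size-2 subsets of the eligible variables, only {L, Q} blocks every backdoor path, so it is the unique smallest valid adjustment set.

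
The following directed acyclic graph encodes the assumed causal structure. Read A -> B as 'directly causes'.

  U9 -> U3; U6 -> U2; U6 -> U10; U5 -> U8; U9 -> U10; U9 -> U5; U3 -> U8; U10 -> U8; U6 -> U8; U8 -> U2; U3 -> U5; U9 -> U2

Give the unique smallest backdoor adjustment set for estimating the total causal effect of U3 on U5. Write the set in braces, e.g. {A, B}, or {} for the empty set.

{U9}

Variables eligible for adjustment (non-descendants of U3, excluding U3 and U5): {U10, U6, U9}.
Backdoor paths from U3 to U5:
  P1: U3 <- U9 -> U5
  P2: U3 <- U9 -> U10 <- U6 -> U8 <- U5
  P3: U3 <- U9 -> U10 <- U6 -> U2 <- U8 <- U5
  P4: U3 <- U9 -> U10 -> U8 <- U5
  P5: U3 <- U9 -> U2 <- U6 -> U10 -> U8 <- U5
  P6: U3 <- U9 -> U2 <- U6 -> U8 <- U5
  P7: U3 <- U9 -> U2 <- U8 <- U5
The empty set is not sufficient: P1 (U3 <- U9 -> U5) has no collider blocking it and no conditioned non-collider, so it is open.
Try {U9}:
  P1: blocked at fork node U9 ∈ conditioning set.
  P2: blocked at fork node U9 ∈ conditioning set.
  P3: blocked at fork node U9 ∈ conditioning set.
  P4: blocked at fork node U9 ∈ conditioning set.
  P5: blocked at fork node U9 ∈ conditioning set.
  P6: blocked at fork node U9 ∈ conditioning set.
  P7: blocked at fork node U9 ∈ conditioning set.
{U9} contains no descendant of U3 and blocks every backdoor path.
No other singleton works — e.g. {U6} leaves P1 open — so {U9} is the unique smallest valid adjustment set.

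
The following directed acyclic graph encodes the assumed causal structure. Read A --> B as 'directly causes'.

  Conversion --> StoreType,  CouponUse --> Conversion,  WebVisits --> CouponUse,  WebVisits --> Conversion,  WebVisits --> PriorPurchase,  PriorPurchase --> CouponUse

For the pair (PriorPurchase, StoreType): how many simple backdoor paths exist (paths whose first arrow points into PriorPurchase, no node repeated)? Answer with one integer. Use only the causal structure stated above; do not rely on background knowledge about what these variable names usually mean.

A backdoor path from PriorPurchase to StoreType is any simple undirected path whose first edge points into PriorPurchase (i.e. leaves PriorPurchase via a parent).
Parents of PriorPurchase: {WebVisits}.
Enumerating:
  P1: PriorPurchase <- WebVisits -> CouponUse -> Conversion -> StoreType
  P2: PriorPurchase <- WebVisits -> Conversion -> StoreType
That exhausts the simple backdoor paths. Count: 2.

2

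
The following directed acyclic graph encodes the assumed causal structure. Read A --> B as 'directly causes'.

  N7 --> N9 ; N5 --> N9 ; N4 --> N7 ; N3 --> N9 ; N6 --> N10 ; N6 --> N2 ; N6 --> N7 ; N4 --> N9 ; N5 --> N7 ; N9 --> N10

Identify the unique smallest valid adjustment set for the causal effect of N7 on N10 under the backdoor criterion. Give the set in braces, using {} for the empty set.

{N4, N5, N6}

Variables eligible for adjustment (non-descendants of N7, excluding N7 and N10): {N2, N3, N4, N5, N6}.
Backdoor paths from N7 to N10:
  P1: N7 <- N5 -> N9 -> N10
  P2: N7 <- N6 -> N10
  P3: N7 <- N4 -> N9 -> N10
The empty set is not sufficient: P1 (N7 <- N5 -> N9 -> N10) has no collider blocking it and no conditioned non-collider, so it is open.
Try {N4, N5, N6}:
  P1: blocked at fork node N5 ∈ conditioning set.
  P2: blocked at fork node N6 ∈ conditioning set.
  P3: blocked at fork node N4 ∈ conditioning set.
{N4, N5, N6} contains no descendant of N7 and blocks every backdoor path.
Every element of {N4, N5, N6} is needed (dropping N4 leaves P3 open; dropping N5 leaves P1 open; dropping N6 leaves P2 open), so no proper subset is valid.
Among all size-3 subsets of the eligible variables, only {N4, N5, N6} blocks every backdoor path, so it is the unique smallest valid adjustment set.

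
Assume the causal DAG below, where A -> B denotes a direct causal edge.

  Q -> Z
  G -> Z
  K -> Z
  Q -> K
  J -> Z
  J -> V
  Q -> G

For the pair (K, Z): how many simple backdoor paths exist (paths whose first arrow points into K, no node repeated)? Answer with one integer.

2

A backdoor path from K to Z is any simple undirected path whose first edge points into K (i.e. leaves K via a parent).
Parents of K: {Q}.
Enumerating:
  P1: K <- Q -> G -> Z
  P2: K <- Q -> Z
That exhausts the simple backdoor paths. Count: 2.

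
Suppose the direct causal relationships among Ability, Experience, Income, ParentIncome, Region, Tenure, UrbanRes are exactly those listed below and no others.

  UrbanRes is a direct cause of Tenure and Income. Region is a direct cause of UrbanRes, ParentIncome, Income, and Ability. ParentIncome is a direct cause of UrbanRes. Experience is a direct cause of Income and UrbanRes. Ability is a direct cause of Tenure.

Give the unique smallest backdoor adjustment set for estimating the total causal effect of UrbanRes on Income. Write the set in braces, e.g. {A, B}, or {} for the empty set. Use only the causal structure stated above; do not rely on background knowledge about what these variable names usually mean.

Variables eligible for adjustment (non-descendants of UrbanRes, excluding UrbanRes and Income): {Ability, Experience, ParentIncome, Region}.
Backdoor paths from UrbanRes to Income:
  P1: UrbanRes <- Experience -> Income
  P2: UrbanRes <- Region -> Income
  P3: UrbanRes <- ParentIncome <- Region -> Income
The empty set is not sufficient: P1 (UrbanRes <- Experience -> Income) has no collider blocking it and no conditioned non-collider, so it is open.
Try {Experience, Region}:
  P1: blocked at fork node Experience ∈ conditioning set.
  P2: blocked at fork node Region ∈ conditioning set.
  P3: blocked at fork node Region ∈ conditioning set.
{Experience, Region} contains no descendant of UrbanRes and blocks every backdoor path.
Every element of {Experience, Region} is needed (dropping Experience leaves P1 open; dropping Region leaves P2 open), so no proper subset is valid.
Among all size-2 subsets of the eligible variables, only {Experience, Region} blocks every backdoor path, so it is the unique smallest valid adjustment set.

{Experience, Region}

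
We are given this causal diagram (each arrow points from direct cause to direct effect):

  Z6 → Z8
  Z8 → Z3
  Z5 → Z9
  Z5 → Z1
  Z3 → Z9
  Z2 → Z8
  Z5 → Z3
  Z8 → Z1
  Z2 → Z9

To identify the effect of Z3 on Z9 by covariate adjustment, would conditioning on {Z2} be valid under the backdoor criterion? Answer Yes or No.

Backdoor paths from Z3 to Z9 (paths whose first edge points into Z3):
  P1: Z3 <- Z5 -> Z1 <- Z8 <- Z2 -> Z9
  P2: Z3 <- Z5 -> Z9
  P3: Z3 <- Z8 <- Z2 -> Z9
  P4: Z3 <- Z8 -> Z1 <- Z5 -> Z9
Condition 1 (no descendant of Z3 in the set): holds — descendants of Z3 are {Z9}; none are in {Z2}.
Condition 2 (every backdoor path blocked by {Z2}):
  P1: blocked at collider Z1 (neither it nor any descendant is in the conditioning set).
  P2: open — no interior node is in the conditioning set.
  P3: blocked at fork node Z2 ∈ conditioning set.
  P4: blocked at collider Z1 (neither it nor any descendant is in the conditioning set).
{Z2} does not satisfy the backdoor criterion.

No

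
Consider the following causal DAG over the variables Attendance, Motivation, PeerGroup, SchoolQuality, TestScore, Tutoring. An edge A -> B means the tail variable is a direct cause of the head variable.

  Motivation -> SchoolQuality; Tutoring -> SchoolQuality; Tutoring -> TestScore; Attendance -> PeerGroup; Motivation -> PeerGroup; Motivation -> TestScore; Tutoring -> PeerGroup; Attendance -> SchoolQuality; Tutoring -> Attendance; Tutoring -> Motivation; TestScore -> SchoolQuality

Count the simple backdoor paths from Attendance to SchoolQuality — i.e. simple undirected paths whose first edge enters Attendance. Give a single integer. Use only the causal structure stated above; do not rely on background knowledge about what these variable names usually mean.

A backdoor path from Attendance to SchoolQuality is any simple undirected path whose first edge points into Attendance (i.e. leaves Attendance via a parent).
Parents of Attendance: {Tutoring}.
Enumerating:
  P1: Attendance <- Tutoring -> Motivation -> TestScore -> SchoolQuality
  P2: Attendance <- Tutoring -> Motivation -> SchoolQuality
  P3: Attendance <- Tutoring -> TestScore <- Motivation -> SchoolQuality
  P4: Attendance <- Tutoring -> TestScore -> SchoolQuality
  P5: Attendance <- Tutoring -> SchoolQuality
  P6: Attendance <- Tutoring -> PeerGroup <- Motivation -> TestScore -> SchoolQuality
  P7: Attendance <- Tutoring -> PeerGroup <- Motivation -> SchoolQuality
That exhausts the simple backdoor paths. Count: 7.

7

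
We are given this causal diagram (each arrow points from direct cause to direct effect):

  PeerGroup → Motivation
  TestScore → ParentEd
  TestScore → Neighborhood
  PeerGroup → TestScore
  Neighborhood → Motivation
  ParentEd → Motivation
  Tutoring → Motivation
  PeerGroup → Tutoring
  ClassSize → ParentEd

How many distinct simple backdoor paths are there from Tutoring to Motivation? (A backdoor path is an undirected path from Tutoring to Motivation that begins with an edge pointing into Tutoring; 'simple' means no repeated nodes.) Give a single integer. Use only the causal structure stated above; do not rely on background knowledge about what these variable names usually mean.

3

A backdoor path from Tutoring to Motivation is any simple undirected path whose first edge points into Tutoring (i.e. leaves Tutoring via a parent).
Parents of Tutoring: {PeerGroup}.
Enumerating:
  P1: Tutoring <- PeerGroup -> TestScore -> ParentEd -> Motivation
  P2: Tutoring <- PeerGroup -> TestScore -> Neighborhood -> Motivation
  P3: Tutoring <- PeerGroup -> Motivation
That exhausts the simple backdoor paths. Count: 3.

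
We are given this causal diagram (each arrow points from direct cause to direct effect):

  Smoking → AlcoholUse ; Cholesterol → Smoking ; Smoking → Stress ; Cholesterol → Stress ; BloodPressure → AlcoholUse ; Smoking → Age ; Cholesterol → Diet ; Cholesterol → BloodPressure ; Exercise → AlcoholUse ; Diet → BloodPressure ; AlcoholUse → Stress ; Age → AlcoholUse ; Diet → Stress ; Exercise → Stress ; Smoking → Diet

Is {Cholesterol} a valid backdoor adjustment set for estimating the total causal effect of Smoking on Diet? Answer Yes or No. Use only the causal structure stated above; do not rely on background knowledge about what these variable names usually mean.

Backdoor paths from Smoking to Diet (paths whose first edge points into Smoking):
  P1: Smoking <- Cholesterol -> Diet
  P2: Smoking <- Cholesterol -> BloodPressure <- Diet
  P3: Smoking <- Cholesterol -> BloodPressure -> AlcoholUse <- Exercise -> Stress <- Diet
  P4: Smoking <- Cholesterol -> BloodPressure -> AlcoholUse -> Stress <- Diet
  P5: Smoking <- Cholesterol -> Stress <- Diet
  P6: Smoking <- Cholesterol -> Stress <- Exercise -> AlcoholUse <- BloodPressure <- Diet
  P7: Smoking <- Cholesterol -> Stress <- AlcoholUse <- BloodPressure <- Diet
Condition 1 (no descendant of Smoking in the set): holds — descendants of Smoking are {Age, AlcoholUse, BloodPressure, Diet, Stress}; none are in {Cholesterol}.
Condition 2 (every backdoor path blocked by {Cholesterol}):
  P1: blocked at fork node Cholesterol ∈ conditioning set.
  P2: blocked at fork node Cholesterol ∈ conditioning set.
  P3: blocked at fork node Cholesterol ∈ conditioning set.
  P4: blocked at fork node Cholesterol ∈ conditioning set.
  P5: blocked at fork node Cholesterol ∈ conditioning set.
  P6: blocked at fork node Cholesterol ∈ conditioning set.
  P7: blocked at fork node Cholesterol ∈ conditioning set.
{Cholesterol} satisfies the backdoor criterion.

Yes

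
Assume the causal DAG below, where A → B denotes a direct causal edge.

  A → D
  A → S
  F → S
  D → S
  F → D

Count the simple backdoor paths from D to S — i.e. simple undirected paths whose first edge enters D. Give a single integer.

A backdoor path from D to S is any simple undirected path whose first edge points into D (i.e. leaves D via a parent).
Parents of D: {A, F}.
Enumerating:
  P1: D <- F -> S
  P2: D <- A -> S
That exhausts the simple backdoor paths. Count: 2.

2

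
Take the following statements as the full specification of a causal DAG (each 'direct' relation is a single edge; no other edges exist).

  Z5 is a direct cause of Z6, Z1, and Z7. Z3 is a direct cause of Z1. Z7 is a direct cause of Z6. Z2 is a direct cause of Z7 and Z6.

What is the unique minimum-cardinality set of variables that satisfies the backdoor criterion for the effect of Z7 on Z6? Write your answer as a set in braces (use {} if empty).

{Z2, Z5}

Variables eligible for adjustment (non-descendants of Z7, excluding Z7 and Z6): {Z1, Z2, Z3, Z5}.
Backdoor paths from Z7 to Z6:
  P1: Z7 <- Z5 -> Z6
  P2: Z7 <- Z2 -> Z6
The empty set is not sufficient: P1 (Z7 <- Z5 -> Z6) has no collider blocking it and no conditioned non-collider, so it is open.
Try {Z2, Z5}:
  P1: blocked at fork node Z5 ∈ conditioning set.
  P2: blocked at fork node Z2 ∈ conditioning set.
{Z2, Z5} contains no descendant of Z7 and blocks every backdoor path.
Every element of {Z2, Z5} is needed (dropping Z2 leaves P2 open; dropping Z5 leaves P1 open), so no proper subset is valid.
Among all size-2 subsets of the eligible variables, only {Z2, Z5} blocks every backdoor path, so it is the unique smallest valid adjustment set.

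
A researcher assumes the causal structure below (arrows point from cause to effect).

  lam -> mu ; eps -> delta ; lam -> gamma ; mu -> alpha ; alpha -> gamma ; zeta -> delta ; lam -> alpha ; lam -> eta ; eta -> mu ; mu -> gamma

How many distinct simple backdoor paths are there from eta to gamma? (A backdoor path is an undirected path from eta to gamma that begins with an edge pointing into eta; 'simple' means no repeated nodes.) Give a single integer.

A backdoor path from eta to gamma is any simple undirected path whose first edge points into eta (i.e. leaves eta via a parent).
Parents of eta: {lam}.
Enumerating:
  P1: eta <- lam -> mu -> alpha -> gamma
  P2: eta <- lam -> mu -> gamma
  P3: eta <- lam -> alpha <- mu -> gamma
  P4: eta <- lam -> alpha -> gamma
  P5: eta <- lam -> gamma
That exhausts the simple backdoor paths. Count: 5.

5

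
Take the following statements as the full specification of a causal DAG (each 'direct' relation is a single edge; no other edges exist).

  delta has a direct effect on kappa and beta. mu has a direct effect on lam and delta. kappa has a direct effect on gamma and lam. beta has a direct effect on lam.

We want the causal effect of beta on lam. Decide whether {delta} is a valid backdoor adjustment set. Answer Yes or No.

Yes

Backdoor paths from beta to lam (paths whose first edge points into beta):
  P1: beta <- delta <- mu -> lam
  P2: beta <- delta -> kappa -> lam
Condition 1 (no descendant of beta in the set): holds — descendants of beta are {lam}; none are in {delta}.
Condition 2 (every backdoor path blocked by {delta}):
  P1: blocked at chain node delta ∈ conditioning set.
  P2: blocked at fork node delta ∈ conditioning set.
{delta} satisfies the backdoor criterion.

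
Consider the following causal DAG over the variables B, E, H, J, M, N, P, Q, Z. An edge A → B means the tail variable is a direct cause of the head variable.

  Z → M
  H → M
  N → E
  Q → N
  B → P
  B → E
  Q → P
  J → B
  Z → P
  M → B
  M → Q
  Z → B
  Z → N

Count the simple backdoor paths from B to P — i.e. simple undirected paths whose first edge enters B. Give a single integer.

A backdoor path from B to P is any simple undirected path whose first edge points into B (i.e. leaves B via a parent).
Parents of B: {J, M, Z}.
Enumerating:
  P1: B <- Z -> M -> Q -> P
  P2: B <- Z -> N <- Q -> P
  P3: B <- Z -> P
  P4: B <- M <- Z -> N <- Q -> P
  P5: B <- M <- Z -> P
  P6: B <- M -> Q -> N <- Z -> P
  P7: B <- M -> Q -> P
That exhausts the simple backdoor paths. Count: 7.

7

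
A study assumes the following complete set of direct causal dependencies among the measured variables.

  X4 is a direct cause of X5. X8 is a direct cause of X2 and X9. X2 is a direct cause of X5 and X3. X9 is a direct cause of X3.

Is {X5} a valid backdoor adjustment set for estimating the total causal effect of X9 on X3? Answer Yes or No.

No

Backdoor paths from X9 to X3 (paths whose first edge points into X9):
  P1: X9 <- X8 -> X2 -> X3
Condition 1 (no descendant of X9 in the set): holds — descendants of X9 are {X3}; none are in {X5}.
Condition 2 (every backdoor path blocked by {X5}):
  P1: open — no interior node is in the conditioning set.
{X5} does not satisfy the backdoor criterion.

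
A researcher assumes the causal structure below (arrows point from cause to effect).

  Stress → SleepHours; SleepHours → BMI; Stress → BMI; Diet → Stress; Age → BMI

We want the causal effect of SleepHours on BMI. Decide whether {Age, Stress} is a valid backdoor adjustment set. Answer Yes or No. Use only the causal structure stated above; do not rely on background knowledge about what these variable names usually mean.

Yes

Backdoor paths from SleepHours to BMI (paths whose first edge points into SleepHours):
  P1: SleepHours <- Stress -> BMI
Condition 1 (no descendant of SleepHours in the set): holds — descendants of SleepHours are {BMI}; none are in {Age, Stress}.
Condition 2 (every backdoor path blocked by {Age, Stress}):
  P1: blocked at fork node Stress ∈ conditioning set.
{Age, Stress} satisfies the backdoor criterion.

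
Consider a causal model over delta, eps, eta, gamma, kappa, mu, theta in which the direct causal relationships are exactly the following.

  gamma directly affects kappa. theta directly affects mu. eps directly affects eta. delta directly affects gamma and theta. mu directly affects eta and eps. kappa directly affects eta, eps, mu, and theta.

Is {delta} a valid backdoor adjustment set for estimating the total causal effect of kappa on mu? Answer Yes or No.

Yes

Backdoor paths from kappa to mu (paths whose first edge points into kappa):
  P1: kappa <- gamma <- delta -> theta -> mu
Condition 1 (no descendant of kappa in the set): holds — descendants of kappa are {eps, eta, mu, theta}; none are in {delta}.
Condition 2 (every backdoor path blocked by {delta}):
  P1: blocked at fork node delta ∈ conditioning set.
{delta} satisfies the backdoor criterion.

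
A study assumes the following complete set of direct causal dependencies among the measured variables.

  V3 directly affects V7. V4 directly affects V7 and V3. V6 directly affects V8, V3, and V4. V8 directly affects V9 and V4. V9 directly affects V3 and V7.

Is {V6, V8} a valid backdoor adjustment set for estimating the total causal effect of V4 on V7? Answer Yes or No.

Yes

Backdoor paths from V4 to V7 (paths whose first edge points into V4):
  P1: V4 <- V6 -> V8 -> V9 -> V3 -> V7
  P2: V4 <- V6 -> V8 -> V9 -> V7
  P3: V4 <- V6 -> V3 <- V9 -> V7
  P4: V4 <- V6 -> V3 -> V7
  P5: V4 <- V8 <- V6 -> V3 <- V9 -> V7
  P6: V4 <- V8 <- V6 -> V3 -> V7
  P7: V4 <- V8 -> V9 -> V3 -> V7
  P8: V4 <- V8 -> V9 -> V7
Condition 1 (no descendant of V4 in the set): holds — descendants of V4 are {V3, V7}; none are in {V6, V8}.
Condition 2 (every backdoor path blocked by {V6, V8}):
  P1: blocked at fork node V6 ∈ conditioning set.
  P2: blocked at fork node V6 ∈ conditioning set.
  P3: blocked at fork node V6 ∈ conditioning set.
  P4: blocked at fork node V6 ∈ conditioning set.
  P5: blocked at chain node V8 ∈ conditioning set.
  P6: blocked at chain node V8 ∈ conditioning set.
  P7: blocked at fork node V8 ∈ conditioning set.
  P8: blocked at fork node V8 ∈ conditioning set.
{V6, V8} satisfies the backdoor criterion.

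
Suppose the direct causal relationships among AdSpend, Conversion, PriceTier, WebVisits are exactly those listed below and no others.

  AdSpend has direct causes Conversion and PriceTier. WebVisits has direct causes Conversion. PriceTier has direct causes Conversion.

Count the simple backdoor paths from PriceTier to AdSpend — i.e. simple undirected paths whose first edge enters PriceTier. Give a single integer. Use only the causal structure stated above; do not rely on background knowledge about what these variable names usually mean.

1

A backdoor path from PriceTier to AdSpend is any simple undirected path whose first edge points into PriceTier (i.e. leaves PriceTier via a parent).
Parents of PriceTier: {Conversion}.
Enumerating:
  P1: PriceTier <- Conversion -> AdSpend
That exhausts the simple backdoor paths. Count: 1.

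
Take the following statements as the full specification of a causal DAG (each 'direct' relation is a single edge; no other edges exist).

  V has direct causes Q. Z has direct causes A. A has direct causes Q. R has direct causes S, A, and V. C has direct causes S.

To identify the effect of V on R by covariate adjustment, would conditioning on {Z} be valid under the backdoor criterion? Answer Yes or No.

No

Backdoor paths from V to R (paths whose first edge points into V):
  P1: V <- Q -> A -> R
Condition 1 (no descendant of V in the set): holds — descendants of V are {R}; none are in {Z}.
Condition 2 (every backdoor path blocked by {Z}):
  P1: open — no interior node is in the conditioning set.
{Z} does not satisfy the backdoor criterion.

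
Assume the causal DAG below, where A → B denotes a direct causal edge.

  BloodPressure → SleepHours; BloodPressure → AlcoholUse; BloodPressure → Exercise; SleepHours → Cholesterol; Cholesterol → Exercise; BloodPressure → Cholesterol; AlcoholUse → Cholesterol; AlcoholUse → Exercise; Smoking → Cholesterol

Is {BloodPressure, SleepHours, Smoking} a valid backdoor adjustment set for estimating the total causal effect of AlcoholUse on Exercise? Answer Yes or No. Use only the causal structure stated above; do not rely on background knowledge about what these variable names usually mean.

Backdoor paths from AlcoholUse to Exercise (paths whose first edge points into AlcoholUse):
  P1: AlcoholUse <- BloodPressure -> SleepHours -> Cholesterol -> Exercise
  P2: AlcoholUse <- BloodPressure -> Cholesterol -> Exercise
  P3: AlcoholUse <- BloodPressure -> Exercise
Condition 1 (no descendant of AlcoholUse in the set): holds — descendants of AlcoholUse are {Cholesterol, Exercise}; none are in {BloodPressure, SleepHours, Smoking}.
Condition 2 (every backdoor path blocked by {BloodPressure, SleepHours, Smoking}):
  P1: blocked at fork node BloodPressure ∈ conditioning set.
  P2: blocked at fork node BloodPressure ∈ conditioning set.
  P3: blocked at fork node BloodPressure ∈ conditioning set.
{BloodPressure, SleepHours, Smoking} satisfies the backdoor criterion.

Yes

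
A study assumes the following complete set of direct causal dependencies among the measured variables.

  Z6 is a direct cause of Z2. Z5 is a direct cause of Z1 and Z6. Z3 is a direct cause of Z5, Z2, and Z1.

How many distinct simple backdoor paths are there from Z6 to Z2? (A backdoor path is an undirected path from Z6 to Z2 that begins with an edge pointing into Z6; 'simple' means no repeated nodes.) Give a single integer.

2

A backdoor path from Z6 to Z2 is any simple undirected path whose first edge points into Z6 (i.e. leaves Z6 via a parent).
Parents of Z6: {Z5}.
Enumerating:
  P1: Z6 <- Z5 <- Z3 -> Z2
  P2: Z6 <- Z5 -> Z1 <- Z3 -> Z2
That exhausts the simple backdoor paths. Count: 2.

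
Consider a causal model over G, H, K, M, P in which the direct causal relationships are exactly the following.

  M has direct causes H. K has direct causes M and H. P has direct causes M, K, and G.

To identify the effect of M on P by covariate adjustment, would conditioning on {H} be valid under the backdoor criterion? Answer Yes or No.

Backdoor paths from M to P (paths whose first edge points into M):
  P1: M <- H -> K -> P
Condition 1 (no descendant of M in the set): holds — descendants of M are {K, P}; none are in {H}.
Condition 2 (every backdoor path blocked by {H}):
  P1: blocked at fork node H ∈ conditioning set.
{H} satisfies the backdoor criterion.

Yes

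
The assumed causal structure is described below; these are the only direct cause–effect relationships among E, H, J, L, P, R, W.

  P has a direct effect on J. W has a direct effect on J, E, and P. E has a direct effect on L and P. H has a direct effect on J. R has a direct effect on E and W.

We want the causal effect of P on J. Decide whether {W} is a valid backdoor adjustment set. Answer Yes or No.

Backdoor paths from P to J (paths whose first edge points into P):
  P1: P <- W -> J
  P2: P <- E <- R -> W -> J
  P3: P <- E <- W -> J
Condition 1 (no descendant of P in the set): holds — descendants of P are {J}; none are in {W}.
Condition 2 (every backdoor path blocked by {W}):
  P1: blocked at fork node W ∈ conditioning set.
  P2: blocked at chain node W ∈ conditioning set.
  P3: blocked at fork node W ∈ conditioning set.
{W} satisfies the backdoor criterion.

Yes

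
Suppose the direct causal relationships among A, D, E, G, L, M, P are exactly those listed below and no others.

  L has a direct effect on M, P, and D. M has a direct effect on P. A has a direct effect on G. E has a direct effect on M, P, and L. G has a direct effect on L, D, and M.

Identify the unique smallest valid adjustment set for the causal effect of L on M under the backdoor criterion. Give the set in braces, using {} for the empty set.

Variables eligible for adjustment (non-descendants of L, excluding L and M): {A, E, G}.
Backdoor paths from L to M:
  P1: L <- E -> M
  P2: L <- E -> P <- M
  P3: L <- G -> M
The empty set is not sufficient: P1 (L <- E -> M) has no collider blocking it and no conditioned non-collider, so it is open.
Try {E, G}:
  P1: blocked at fork node E ∈ conditioning set.
  P2: blocked at fork node E ∈ conditioning set.
  P3: blocked at fork node G ∈ conditioning set.
{E, G} contains no descendant of L and blocks every backdoor path.
Every element of {E, G} is needed (dropping E leaves P1 open; dropping G leaves P3 open), so no proper subset is valid.
Among all size-2 subsets of the eligible variables, only {E, G} blocks every backdoor path, so it is the unique smallest valid adjustment set.

{E, G}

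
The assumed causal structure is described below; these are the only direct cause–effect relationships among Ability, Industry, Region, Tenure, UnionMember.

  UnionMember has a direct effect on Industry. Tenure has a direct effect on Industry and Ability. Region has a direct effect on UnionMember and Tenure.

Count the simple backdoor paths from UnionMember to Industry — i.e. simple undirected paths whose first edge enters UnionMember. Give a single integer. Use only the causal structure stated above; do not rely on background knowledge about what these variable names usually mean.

1

A backdoor path from UnionMember to Industry is any simple undirected path whose first edge points into UnionMember (i.e. leaves UnionMember via a parent).
Parents of UnionMember: {Region}.
Enumerating:
  P1: UnionMember <- Region -> Tenure -> Industry
That exhausts the simple backdoor paths. Count: 1.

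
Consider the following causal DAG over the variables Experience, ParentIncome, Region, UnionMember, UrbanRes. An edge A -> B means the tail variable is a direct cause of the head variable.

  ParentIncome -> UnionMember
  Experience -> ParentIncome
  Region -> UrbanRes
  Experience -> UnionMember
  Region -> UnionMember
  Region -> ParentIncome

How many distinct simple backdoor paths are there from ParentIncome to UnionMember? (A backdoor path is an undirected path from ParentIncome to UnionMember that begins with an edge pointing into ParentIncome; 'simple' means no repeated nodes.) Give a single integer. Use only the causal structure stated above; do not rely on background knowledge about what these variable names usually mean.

2

A backdoor path from ParentIncome to UnionMember is any simple undirected path whose first edge points into ParentIncome (i.e. leaves ParentIncome via a parent).
Parents of ParentIncome: {Experience, Region}.
Enumerating:
  P1: ParentIncome <- Region -> UnionMember
  P2: ParentIncome <- Experience -> UnionMember
That exhausts the simple backdoor paths. Count: 2.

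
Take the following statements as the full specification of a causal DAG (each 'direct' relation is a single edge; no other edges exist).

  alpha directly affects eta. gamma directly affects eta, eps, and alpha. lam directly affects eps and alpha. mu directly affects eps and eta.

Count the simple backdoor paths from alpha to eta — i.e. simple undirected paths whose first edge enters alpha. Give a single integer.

4

A backdoor path from alpha to eta is any simple undirected path whose first edge points into alpha (i.e. leaves alpha via a parent).
Parents of alpha: {gamma, lam}.
Enumerating:
  P1: alpha <- gamma -> eps <- mu -> eta
  P2: alpha <- gamma -> eta
  P3: alpha <- lam -> eps <- gamma -> eta
  P4: alpha <- lam -> eps <- mu -> eta
That exhausts the simple backdoor paths. Count: 4.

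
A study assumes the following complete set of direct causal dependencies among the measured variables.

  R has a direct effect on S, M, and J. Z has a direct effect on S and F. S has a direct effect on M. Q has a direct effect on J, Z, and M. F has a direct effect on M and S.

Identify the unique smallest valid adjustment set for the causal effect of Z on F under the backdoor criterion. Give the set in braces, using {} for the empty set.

{}

Variables eligible for adjustment (non-descendants of Z, excluding Z and F): {J, Q, R}.
Backdoor paths from Z to F:
  P1: Z <- Q -> J <- R -> S <- F
  P2: Z <- Q -> J <- R -> S -> M <- F
  P3: Z <- Q -> J <- R -> M <- F
  P4: Z <- Q -> J <- R -> M <- S <- F
  P5: Z <- Q -> M <- F
  P6: Z <- Q -> M <- R -> S <- F
  P7: Z <- Q -> M <- S <- F
Each backdoor path contains an unconditioned collider, so every path is already blocked with the empty conditioning set:
  P1: blocked at collider J (neither it nor any descendant is in the conditioning set).
  P2: blocked at collider J (neither it nor any descendant is in the conditioning set).
  P3: blocked at collider J (neither it nor any descendant is in the conditioning set).
  P4: blocked at collider J (neither it nor any descendant is in the conditioning set).
  P5: blocked at collider M (neither it nor any descendant is in the conditioning set).
  P6: blocked at collider M (neither it nor any descendant is in the conditioning set).
  P7: blocked at collider M (neither it nor any descendant is in the conditioning set).
The empty set is therefore the unique smallest valid set.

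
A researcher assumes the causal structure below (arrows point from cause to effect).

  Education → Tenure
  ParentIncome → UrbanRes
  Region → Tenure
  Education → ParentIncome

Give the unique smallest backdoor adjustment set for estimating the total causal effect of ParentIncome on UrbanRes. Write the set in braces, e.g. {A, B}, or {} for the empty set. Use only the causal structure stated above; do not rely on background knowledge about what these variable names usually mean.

Variables eligible for adjustment (non-descendants of ParentIncome, excluding ParentIncome and UrbanRes): {Education, Region, Tenure}.
Backdoor paths from ParentIncome to UrbanRes:
  (none)
With no backdoor paths the empty set already satisfies the criterion, and it is trivially minimal.

{}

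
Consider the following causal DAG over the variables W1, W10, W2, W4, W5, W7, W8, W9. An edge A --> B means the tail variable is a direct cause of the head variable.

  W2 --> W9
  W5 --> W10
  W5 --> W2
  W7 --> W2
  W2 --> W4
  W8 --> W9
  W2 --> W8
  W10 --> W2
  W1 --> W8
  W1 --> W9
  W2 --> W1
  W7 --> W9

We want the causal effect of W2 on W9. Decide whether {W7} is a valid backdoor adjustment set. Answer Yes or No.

Backdoor paths from W2 to W9 (paths whose first edge points into W2):
  P1: W2 <- W7 -> W9
Condition 1 (no descendant of W2 in the set): holds — descendants of W2 are {W1, W4, W8, W9}; none are in {W7}.
Condition 2 (every backdoor path blocked by {W7}):
  P1: blocked at fork node W7 ∈ conditioning set.
{W7} satisfies the backdoor criterion.

Yes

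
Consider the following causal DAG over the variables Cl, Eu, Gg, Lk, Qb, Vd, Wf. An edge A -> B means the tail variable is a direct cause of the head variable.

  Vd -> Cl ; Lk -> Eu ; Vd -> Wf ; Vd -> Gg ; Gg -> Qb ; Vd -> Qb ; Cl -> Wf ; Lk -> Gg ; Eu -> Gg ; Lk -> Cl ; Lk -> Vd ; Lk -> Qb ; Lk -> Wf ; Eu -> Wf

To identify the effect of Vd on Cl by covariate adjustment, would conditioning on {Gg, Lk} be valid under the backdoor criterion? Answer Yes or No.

No

Backdoor paths from Vd to Cl (paths whose first edge points into Vd):
  P1: Vd <- Lk -> Eu -> Wf <- Cl
  P2: Vd <- Lk -> Cl
  P3: Vd <- Lk -> Wf <- Cl
  P4: Vd <- Lk -> Gg <- Eu -> Wf <- Cl
  P5: Vd <- Lk -> Qb <- Gg <- Eu -> Wf <- Cl
Condition 1 (no descendant of Vd in the set): FAILS — Gg is a descendant of Vd.
Condition 2 (every backdoor path blocked by {Gg, Lk}):
  P1: blocked at fork node Lk ∈ conditioning set.
  P2: blocked at fork node Lk ∈ conditioning set.
  P3: blocked at fork node Lk ∈ conditioning set.
  P4: blocked at fork node Lk ∈ conditioning set.
  P5: blocked at fork node Lk ∈ conditioning set.
{Gg, Lk} does not satisfy the backdoor criterion.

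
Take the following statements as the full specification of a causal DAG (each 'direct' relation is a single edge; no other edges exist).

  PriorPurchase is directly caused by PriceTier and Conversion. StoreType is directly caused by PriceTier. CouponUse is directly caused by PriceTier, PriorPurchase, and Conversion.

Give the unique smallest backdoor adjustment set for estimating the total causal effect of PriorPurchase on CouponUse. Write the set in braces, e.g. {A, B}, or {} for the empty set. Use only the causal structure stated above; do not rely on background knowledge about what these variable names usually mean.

Variables eligible for adjustment (non-descendants of PriorPurchase, excluding PriorPurchase and CouponUse): {Conversion, PriceTier, StoreType}.
Backdoor paths from PriorPurchase to CouponUse:
  P1: PriorPurchase <- Conversion -> CouponUse
  P2: PriorPurchase <- PriceTier -> CouponUse
The empty set is not sufficient: P1 (PriorPurchase <- Conversion -> CouponUse) has no collider blocking it and no conditioned non-collider, so it is open.
Try {Conversion, PriceTier}:
  P1: blocked at fork node Conversion ∈ conditioning set.
  P2: blocked at fork node PriceTier ∈ conditioning set.
{Conversion, PriceTier} contains no descendant of PriorPurchase and blocks every backdoor path.
Every element of {Conversion, PriceTier} is needed (dropping Conversion leaves P1 open; dropping PriceTier leaves P2 open), so no proper subset is valid.
Among all size-2 subsets of the eligible variables, only {Conversion, PriceTier} blocks every backdoor path, so it is the unique smallest valid adjustment set.

{Conversion, PriceTier}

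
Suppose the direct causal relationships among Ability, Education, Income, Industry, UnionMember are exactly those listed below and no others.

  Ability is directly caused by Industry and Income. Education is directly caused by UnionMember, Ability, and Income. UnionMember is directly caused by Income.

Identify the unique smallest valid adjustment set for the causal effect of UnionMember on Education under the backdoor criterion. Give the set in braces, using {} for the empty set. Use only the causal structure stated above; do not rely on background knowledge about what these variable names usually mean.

{Income}

Variables eligible for adjustment (non-descendants of UnionMember, excluding UnionMember and Education): {Ability, Income, Industry}.
Backdoor paths from UnionMember to Education:
  P1: UnionMember <- Income -> Ability -> Education
  P2: UnionMember <- Income -> Education
The empty set is not sufficient: P1 (UnionMember <- Income -> Ability -> Education) has no collider blocking it and no conditioned non-collider, so it is open.
Try {Income}:
  P1: blocked at fork node Income ∈ conditioning set.
  P2: blocked at fork node Income ∈ conditioning set.
{Income} contains no descendant of UnionMember and blocks every backdoor path.
No other singleton works — e.g. {Industry} leaves P1 open — so {Income} is the unique smallest valid adjustment set.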